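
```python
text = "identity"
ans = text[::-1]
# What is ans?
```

text has length 8. The slice text[::-1] selects indices [7, 6, 5, 4, 3, 2, 1, 0] (7->'y', 6->'t', 5->'i', 4->'t', 3->'n', 2->'e', 1->'d', 0->'i'), giving 'ytitnedi'.

'ytitnedi'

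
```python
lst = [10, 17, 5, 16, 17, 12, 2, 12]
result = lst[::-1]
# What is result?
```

lst has length 8. The slice lst[::-1] selects indices [7, 6, 5, 4, 3, 2, 1, 0] (7->12, 6->2, 5->12, 4->17, 3->16, 2->5, 1->17, 0->10), giving [12, 2, 12, 17, 16, 5, 17, 10].

[12, 2, 12, 17, 16, 5, 17, 10]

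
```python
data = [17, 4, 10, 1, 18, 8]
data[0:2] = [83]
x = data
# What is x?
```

data starts as [17, 4, 10, 1, 18, 8] (length 6). The slice data[0:2] covers indices [0, 1] with values [17, 4]. Replacing that slice with [83] (different length) produces [83, 10, 1, 18, 8].

[83, 10, 1, 18, 8]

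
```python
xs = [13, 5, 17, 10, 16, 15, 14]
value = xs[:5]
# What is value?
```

xs has length 7. The slice xs[:5] selects indices [0, 1, 2, 3, 4] (0->13, 1->5, 2->17, 3->10, 4->16), giving [13, 5, 17, 10, 16].

[13, 5, 17, 10, 16]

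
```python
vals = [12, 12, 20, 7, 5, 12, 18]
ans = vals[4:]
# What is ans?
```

vals has length 7. The slice vals[4:] selects indices [4, 5, 6] (4->5, 5->12, 6->18), giving [5, 12, 18].

[5, 12, 18]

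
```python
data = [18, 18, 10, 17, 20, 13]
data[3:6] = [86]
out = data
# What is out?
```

data starts as [18, 18, 10, 17, 20, 13] (length 6). The slice data[3:6] covers indices [3, 4, 5] with values [17, 20, 13]. Replacing that slice with [86] (different length) produces [18, 18, 10, 86].

[18, 18, 10, 86]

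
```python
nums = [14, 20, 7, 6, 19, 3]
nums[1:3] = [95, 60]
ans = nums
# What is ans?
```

nums starts as [14, 20, 7, 6, 19, 3] (length 6). The slice nums[1:3] covers indices [1, 2] with values [20, 7]. Replacing that slice with [95, 60] (same length) produces [14, 95, 60, 6, 19, 3].

[14, 95, 60, 6, 19, 3]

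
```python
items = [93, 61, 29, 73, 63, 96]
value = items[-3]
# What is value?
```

items has length 6. Negative index -3 maps to positive index 6 + (-3) = 3. items[3] = 73.

73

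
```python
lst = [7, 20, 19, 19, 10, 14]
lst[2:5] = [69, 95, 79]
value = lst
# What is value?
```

lst starts as [7, 20, 19, 19, 10, 14] (length 6). The slice lst[2:5] covers indices [2, 3, 4] with values [19, 19, 10]. Replacing that slice with [69, 95, 79] (same length) produces [7, 20, 69, 95, 79, 14].

[7, 20, 69, 95, 79, 14]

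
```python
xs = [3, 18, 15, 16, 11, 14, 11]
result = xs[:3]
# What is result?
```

xs has length 7. The slice xs[:3] selects indices [0, 1, 2] (0->3, 1->18, 2->15), giving [3, 18, 15].

[3, 18, 15]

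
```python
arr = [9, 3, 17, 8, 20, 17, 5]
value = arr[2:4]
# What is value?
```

arr has length 7. The slice arr[2:4] selects indices [2, 3] (2->17, 3->8), giving [17, 8].

[17, 8]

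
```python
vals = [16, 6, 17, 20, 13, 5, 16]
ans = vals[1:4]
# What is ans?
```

vals has length 7. The slice vals[1:4] selects indices [1, 2, 3] (1->6, 2->17, 3->20), giving [6, 17, 20].

[6, 17, 20]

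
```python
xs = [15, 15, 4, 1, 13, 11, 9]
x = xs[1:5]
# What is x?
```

xs has length 7. The slice xs[1:5] selects indices [1, 2, 3, 4] (1->15, 2->4, 3->1, 4->13), giving [15, 4, 1, 13].

[15, 4, 1, 13]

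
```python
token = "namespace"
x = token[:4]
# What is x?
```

token has length 9. The slice token[:4] selects indices [0, 1, 2, 3] (0->'n', 1->'a', 2->'m', 3->'e'), giving 'name'.

'name'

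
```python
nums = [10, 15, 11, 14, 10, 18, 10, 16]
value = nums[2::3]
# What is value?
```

nums has length 8. The slice nums[2::3] selects indices [2, 5] (2->11, 5->18), giving [11, 18].

[11, 18]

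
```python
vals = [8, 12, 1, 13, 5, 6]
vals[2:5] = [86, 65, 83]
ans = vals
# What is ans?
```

vals starts as [8, 12, 1, 13, 5, 6] (length 6). The slice vals[2:5] covers indices [2, 3, 4] with values [1, 13, 5]. Replacing that slice with [86, 65, 83] (same length) produces [8, 12, 86, 65, 83, 6].

[8, 12, 86, 65, 83, 6]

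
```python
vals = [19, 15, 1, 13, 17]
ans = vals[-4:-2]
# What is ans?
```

vals has length 5. The slice vals[-4:-2] selects indices [1, 2] (1->15, 2->1), giving [15, 1].

[15, 1]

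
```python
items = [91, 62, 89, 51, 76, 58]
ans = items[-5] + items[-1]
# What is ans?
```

items has length 6. Negative index -5 maps to positive index 6 + (-5) = 1. items[1] = 62.
items has length 6. Negative index -1 maps to positive index 6 + (-1) = 5. items[5] = 58.
Sum: 62 + 58 = 120.

120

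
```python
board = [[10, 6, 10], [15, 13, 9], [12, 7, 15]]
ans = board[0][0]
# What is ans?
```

board[0] = [10, 6, 10]. Taking column 0 of that row yields 10.

10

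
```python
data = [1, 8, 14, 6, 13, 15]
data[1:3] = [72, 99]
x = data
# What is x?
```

data starts as [1, 8, 14, 6, 13, 15] (length 6). The slice data[1:3] covers indices [1, 2] with values [8, 14]. Replacing that slice with [72, 99] (same length) produces [1, 72, 99, 6, 13, 15].

[1, 72, 99, 6, 13, 15]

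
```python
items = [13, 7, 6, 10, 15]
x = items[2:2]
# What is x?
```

items has length 5. The slice items[2:2] resolves to an empty index range, so the result is [].

[]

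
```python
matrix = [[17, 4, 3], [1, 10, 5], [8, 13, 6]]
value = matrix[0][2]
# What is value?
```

matrix[0] = [17, 4, 3]. Taking column 2 of that row yields 3.

3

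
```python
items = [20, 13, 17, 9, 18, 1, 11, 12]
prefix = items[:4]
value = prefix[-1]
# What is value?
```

items has length 8. The slice items[:4] selects indices [0, 1, 2, 3] (0->20, 1->13, 2->17, 3->9), giving [20, 13, 17, 9]. So prefix = [20, 13, 17, 9]. Then prefix[-1] = 9.

9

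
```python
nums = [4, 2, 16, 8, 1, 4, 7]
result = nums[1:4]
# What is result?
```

nums has length 7. The slice nums[1:4] selects indices [1, 2, 3] (1->2, 2->16, 3->8), giving [2, 16, 8].

[2, 16, 8]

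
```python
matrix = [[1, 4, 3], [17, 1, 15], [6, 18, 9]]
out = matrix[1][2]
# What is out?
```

matrix[1] = [17, 1, 15]. Taking column 2 of that row yields 15.

15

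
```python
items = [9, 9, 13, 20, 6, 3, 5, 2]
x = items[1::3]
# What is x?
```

items has length 8. The slice items[1::3] selects indices [1, 4, 7] (1->9, 4->6, 7->2), giving [9, 6, 2].

[9, 6, 2]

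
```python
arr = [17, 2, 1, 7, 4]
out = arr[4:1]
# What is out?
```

arr has length 5. The slice arr[4:1] resolves to an empty index range, so the result is [].

[]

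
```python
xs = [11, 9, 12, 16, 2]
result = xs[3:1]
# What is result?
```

xs has length 5. The slice xs[3:1] resolves to an empty index range, so the result is [].

[]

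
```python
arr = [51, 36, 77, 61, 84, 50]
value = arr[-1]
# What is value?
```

arr has length 6. Negative index -1 maps to positive index 6 + (-1) = 5. arr[5] = 50.

50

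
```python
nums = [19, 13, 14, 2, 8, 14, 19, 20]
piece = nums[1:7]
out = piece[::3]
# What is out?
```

nums has length 8. The slice nums[1:7] selects indices [1, 2, 3, 4, 5, 6] (1->13, 2->14, 3->2, 4->8, 5->14, 6->19), giving [13, 14, 2, 8, 14, 19]. So piece = [13, 14, 2, 8, 14, 19]. piece has length 6. The slice piece[::3] selects indices [0, 3] (0->13, 3->8), giving [13, 8].

[13, 8]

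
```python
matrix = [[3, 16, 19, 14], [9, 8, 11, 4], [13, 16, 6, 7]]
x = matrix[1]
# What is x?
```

matrix has 3 rows. Row 1 is [9, 8, 11, 4].

[9, 8, 11, 4]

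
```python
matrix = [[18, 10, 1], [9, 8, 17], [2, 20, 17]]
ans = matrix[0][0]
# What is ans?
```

matrix[0] = [18, 10, 1]. Taking column 0 of that row yields 18.

18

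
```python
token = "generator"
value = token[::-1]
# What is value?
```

token has length 9. The slice token[::-1] selects indices [8, 7, 6, 5, 4, 3, 2, 1, 0] (8->'r', 7->'o', 6->'t', 5->'a', 4->'r', 3->'e', 2->'n', 1->'e', 0->'g'), giving 'rotareneg'.

'rotareneg'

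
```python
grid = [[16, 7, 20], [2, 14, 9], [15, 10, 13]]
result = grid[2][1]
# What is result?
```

grid[2] = [15, 10, 13]. Taking column 1 of that row yields 10.

10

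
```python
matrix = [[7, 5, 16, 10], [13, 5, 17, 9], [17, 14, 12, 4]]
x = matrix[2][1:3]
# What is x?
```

matrix[2] = [17, 14, 12, 4]. matrix[2] has length 4. The slice matrix[2][1:3] selects indices [1, 2] (1->14, 2->12), giving [14, 12].

[14, 12]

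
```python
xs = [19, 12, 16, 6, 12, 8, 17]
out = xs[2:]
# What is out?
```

xs has length 7. The slice xs[2:] selects indices [2, 3, 4, 5, 6] (2->16, 3->6, 4->12, 5->8, 6->17), giving [16, 6, 12, 8, 17].

[16, 6, 12, 8, 17]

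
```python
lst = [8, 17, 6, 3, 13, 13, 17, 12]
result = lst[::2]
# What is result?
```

lst has length 8. The slice lst[::2] selects indices [0, 2, 4, 6] (0->8, 2->6, 4->13, 6->17), giving [8, 6, 13, 17].

[8, 6, 13, 17]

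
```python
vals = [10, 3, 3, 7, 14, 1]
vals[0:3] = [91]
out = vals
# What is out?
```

vals starts as [10, 3, 3, 7, 14, 1] (length 6). The slice vals[0:3] covers indices [0, 1, 2] with values [10, 3, 3]. Replacing that slice with [91] (different length) produces [91, 7, 14, 1].

[91, 7, 14, 1]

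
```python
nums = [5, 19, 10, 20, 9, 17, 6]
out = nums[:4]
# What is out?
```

nums has length 7. The slice nums[:4] selects indices [0, 1, 2, 3] (0->5, 1->19, 2->10, 3->20), giving [5, 19, 10, 20].

[5, 19, 10, 20]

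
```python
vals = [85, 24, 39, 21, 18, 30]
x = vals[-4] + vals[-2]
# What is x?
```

vals has length 6. Negative index -4 maps to positive index 6 + (-4) = 2. vals[2] = 39.
vals has length 6. Negative index -2 maps to positive index 6 + (-2) = 4. vals[4] = 18.
Sum: 39 + 18 = 57.

57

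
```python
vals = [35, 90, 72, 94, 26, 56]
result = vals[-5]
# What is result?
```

vals has length 6. Negative index -5 maps to positive index 6 + (-5) = 1. vals[1] = 90.

90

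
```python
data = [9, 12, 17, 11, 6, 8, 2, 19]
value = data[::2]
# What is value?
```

data has length 8. The slice data[::2] selects indices [0, 2, 4, 6] (0->9, 2->17, 4->6, 6->2), giving [9, 17, 6, 2].

[9, 17, 6, 2]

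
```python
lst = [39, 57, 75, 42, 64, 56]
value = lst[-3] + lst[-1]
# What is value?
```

lst has length 6. Negative index -3 maps to positive index 6 + (-3) = 3. lst[3] = 42.
lst has length 6. Negative index -1 maps to positive index 6 + (-1) = 5. lst[5] = 56.
Sum: 42 + 56 = 98.

98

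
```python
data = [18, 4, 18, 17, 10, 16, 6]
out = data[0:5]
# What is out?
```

data has length 7. The slice data[0:5] selects indices [0, 1, 2, 3, 4] (0->18, 1->4, 2->18, 3->17, 4->10), giving [18, 4, 18, 17, 10].

[18, 4, 18, 17, 10]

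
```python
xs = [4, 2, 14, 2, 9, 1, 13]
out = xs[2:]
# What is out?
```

xs has length 7. The slice xs[2:] selects indices [2, 3, 4, 5, 6] (2->14, 3->2, 4->9, 5->1, 6->13), giving [14, 2, 9, 1, 13].

[14, 2, 9, 1, 13]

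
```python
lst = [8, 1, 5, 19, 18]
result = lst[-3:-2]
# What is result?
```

lst has length 5. The slice lst[-3:-2] selects indices [2] (2->5), giving [5].

[5]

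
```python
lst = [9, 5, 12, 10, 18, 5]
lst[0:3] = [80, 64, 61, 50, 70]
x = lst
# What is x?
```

lst starts as [9, 5, 12, 10, 18, 5] (length 6). The slice lst[0:3] covers indices [0, 1, 2] with values [9, 5, 12]. Replacing that slice with [80, 64, 61, 50, 70] (different length) produces [80, 64, 61, 50, 70, 10, 18, 5].

[80, 64, 61, 50, 70, 10, 18, 5]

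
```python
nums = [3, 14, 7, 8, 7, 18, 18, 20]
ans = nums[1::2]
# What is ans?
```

nums has length 8. The slice nums[1::2] selects indices [1, 3, 5, 7] (1->14, 3->8, 5->18, 7->20), giving [14, 8, 18, 20].

[14, 8, 18, 20]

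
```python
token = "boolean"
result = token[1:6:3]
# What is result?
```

token has length 7. The slice token[1:6:3] selects indices [1, 4] (1->'o', 4->'e'), giving 'oe'.

'oe'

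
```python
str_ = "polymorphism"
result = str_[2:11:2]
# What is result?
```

str_ has length 12. The slice str_[2:11:2] selects indices [2, 4, 6, 8, 10] (2->'l', 4->'m', 6->'r', 8->'h', 10->'s'), giving 'lmrhs'.

'lmrhs'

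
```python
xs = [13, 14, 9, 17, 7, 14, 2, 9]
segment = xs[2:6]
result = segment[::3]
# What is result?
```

xs has length 8. The slice xs[2:6] selects indices [2, 3, 4, 5] (2->9, 3->17, 4->7, 5->14), giving [9, 17, 7, 14]. So segment = [9, 17, 7, 14]. segment has length 4. The slice segment[::3] selects indices [0, 3] (0->9, 3->14), giving [9, 14].

[9, 14]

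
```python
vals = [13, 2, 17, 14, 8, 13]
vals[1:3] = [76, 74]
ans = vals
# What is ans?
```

vals starts as [13, 2, 17, 14, 8, 13] (length 6). The slice vals[1:3] covers indices [1, 2] with values [2, 17]. Replacing that slice with [76, 74] (same length) produces [13, 76, 74, 14, 8, 13].

[13, 76, 74, 14, 8, 13]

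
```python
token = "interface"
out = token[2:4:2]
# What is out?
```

token has length 9. The slice token[2:4:2] selects indices [2] (2->'t'), giving 't'.

't'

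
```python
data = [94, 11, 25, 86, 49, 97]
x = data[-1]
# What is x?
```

data has length 6. Negative index -1 maps to positive index 6 + (-1) = 5. data[5] = 97.

97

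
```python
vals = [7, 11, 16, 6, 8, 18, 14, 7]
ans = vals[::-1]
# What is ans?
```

vals has length 8. The slice vals[::-1] selects indices [7, 6, 5, 4, 3, 2, 1, 0] (7->7, 6->14, 5->18, 4->8, 3->6, 2->16, 1->11, 0->7), giving [7, 14, 18, 8, 6, 16, 11, 7].

[7, 14, 18, 8, 6, 16, 11, 7]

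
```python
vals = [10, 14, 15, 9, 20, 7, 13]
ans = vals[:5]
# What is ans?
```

vals has length 7. The slice vals[:5] selects indices [0, 1, 2, 3, 4] (0->10, 1->14, 2->15, 3->9, 4->20), giving [10, 14, 15, 9, 20].

[10, 14, 15, 9, 20]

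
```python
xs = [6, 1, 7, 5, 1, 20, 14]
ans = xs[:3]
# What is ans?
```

xs has length 7. The slice xs[:3] selects indices [0, 1, 2] (0->6, 1->1, 2->7), giving [6, 1, 7].

[6, 1, 7]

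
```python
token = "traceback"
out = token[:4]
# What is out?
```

token has length 9. The slice token[:4] selects indices [0, 1, 2, 3] (0->'t', 1->'r', 2->'a', 3->'c'), giving 'trac'.

'trac'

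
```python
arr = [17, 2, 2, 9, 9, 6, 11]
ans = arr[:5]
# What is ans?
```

arr has length 7. The slice arr[:5] selects indices [0, 1, 2, 3, 4] (0->17, 1->2, 2->2, 3->9, 4->9), giving [17, 2, 2, 9, 9].

[17, 2, 2, 9, 9]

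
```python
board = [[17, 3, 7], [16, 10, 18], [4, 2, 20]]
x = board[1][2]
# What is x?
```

board[1] = [16, 10, 18]. Taking column 2 of that row yields 18.

18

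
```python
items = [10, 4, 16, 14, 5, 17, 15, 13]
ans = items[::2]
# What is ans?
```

items has length 8. The slice items[::2] selects indices [0, 2, 4, 6] (0->10, 2->16, 4->5, 6->15), giving [10, 16, 5, 15].

[10, 16, 5, 15]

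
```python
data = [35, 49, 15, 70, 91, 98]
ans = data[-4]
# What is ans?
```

data has length 6. Negative index -4 maps to positive index 6 + (-4) = 2. data[2] = 15.

15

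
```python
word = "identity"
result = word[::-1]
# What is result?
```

word has length 8. The slice word[::-1] selects indices [7, 6, 5, 4, 3, 2, 1, 0] (7->'y', 6->'t', 5->'i', 4->'t', 3->'n', 2->'e', 1->'d', 0->'i'), giving 'ytitnedi'.

'ytitnedi'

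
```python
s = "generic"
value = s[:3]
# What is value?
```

s has length 7. The slice s[:3] selects indices [0, 1, 2] (0->'g', 1->'e', 2->'n'), giving 'gen'.

'gen'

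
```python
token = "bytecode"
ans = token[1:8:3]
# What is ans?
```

token has length 8. The slice token[1:8:3] selects indices [1, 4, 7] (1->'y', 4->'c', 7->'e'), giving 'yce'.

'yce'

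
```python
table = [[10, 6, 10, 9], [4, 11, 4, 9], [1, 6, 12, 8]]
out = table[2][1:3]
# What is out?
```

table[2] = [1, 6, 12, 8]. table[2] has length 4. The slice table[2][1:3] selects indices [1, 2] (1->6, 2->12), giving [6, 12].

[6, 12]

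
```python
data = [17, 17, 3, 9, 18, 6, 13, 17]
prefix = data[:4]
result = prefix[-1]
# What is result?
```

data has length 8. The slice data[:4] selects indices [0, 1, 2, 3] (0->17, 1->17, 2->3, 3->9), giving [17, 17, 3, 9]. So prefix = [17, 17, 3, 9]. Then prefix[-1] = 9.

9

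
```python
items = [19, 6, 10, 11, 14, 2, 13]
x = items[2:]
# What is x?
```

items has length 7. The slice items[2:] selects indices [2, 3, 4, 5, 6] (2->10, 3->11, 4->14, 5->2, 6->13), giving [10, 11, 14, 2, 13].

[10, 11, 14, 2, 13]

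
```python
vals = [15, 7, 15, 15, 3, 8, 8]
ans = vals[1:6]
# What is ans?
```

vals has length 7. The slice vals[1:6] selects indices [1, 2, 3, 4, 5] (1->7, 2->15, 3->15, 4->3, 5->8), giving [7, 15, 15, 3, 8].

[7, 15, 15, 3, 8]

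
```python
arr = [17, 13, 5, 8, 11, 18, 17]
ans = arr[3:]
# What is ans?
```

arr has length 7. The slice arr[3:] selects indices [3, 4, 5, 6] (3->8, 4->11, 5->18, 6->17), giving [8, 11, 18, 17].

[8, 11, 18, 17]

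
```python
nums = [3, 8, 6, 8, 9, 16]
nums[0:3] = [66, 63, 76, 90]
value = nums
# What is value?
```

nums starts as [3, 8, 6, 8, 9, 16] (length 6). The slice nums[0:3] covers indices [0, 1, 2] with values [3, 8, 6]. Replacing that slice with [66, 63, 76, 90] (different length) produces [66, 63, 76, 90, 8, 9, 16].

[66, 63, 76, 90, 8, 9, 16]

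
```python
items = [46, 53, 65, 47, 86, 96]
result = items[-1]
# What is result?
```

items has length 6. Negative index -1 maps to positive index 6 + (-1) = 5. items[5] = 96.

96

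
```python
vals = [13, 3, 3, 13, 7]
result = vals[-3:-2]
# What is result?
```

vals has length 5. The slice vals[-3:-2] selects indices [2] (2->3), giving [3].

[3]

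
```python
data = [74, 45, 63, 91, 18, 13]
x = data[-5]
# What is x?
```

data has length 6. Negative index -5 maps to positive index 6 + (-5) = 1. data[1] = 45.

45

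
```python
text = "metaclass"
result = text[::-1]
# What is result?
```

text has length 9. The slice text[::-1] selects indices [8, 7, 6, 5, 4, 3, 2, 1, 0] (8->'s', 7->'s', 6->'a', 5->'l', 4->'c', 3->'a', 2->'t', 1->'e', 0->'m'), giving 'ssalcatem'.

'ssalcatem'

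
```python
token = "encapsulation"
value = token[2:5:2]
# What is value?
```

token has length 13. The slice token[2:5:2] selects indices [2, 4] (2->'c', 4->'p'), giving 'cp'.

'cp'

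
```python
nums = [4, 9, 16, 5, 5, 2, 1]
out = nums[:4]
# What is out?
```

nums has length 7. The slice nums[:4] selects indices [0, 1, 2, 3] (0->4, 1->9, 2->16, 3->5), giving [4, 9, 16, 5].

[4, 9, 16, 5]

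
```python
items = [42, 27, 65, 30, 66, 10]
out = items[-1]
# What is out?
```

items has length 6. Negative index -1 maps to positive index 6 + (-1) = 5. items[5] = 10.

10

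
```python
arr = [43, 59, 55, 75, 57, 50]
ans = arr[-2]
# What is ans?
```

arr has length 6. Negative index -2 maps to positive index 6 + (-2) = 4. arr[4] = 57.

57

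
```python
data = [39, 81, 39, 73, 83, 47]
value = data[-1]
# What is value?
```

data has length 6. Negative index -1 maps to positive index 6 + (-1) = 5. data[5] = 47.

47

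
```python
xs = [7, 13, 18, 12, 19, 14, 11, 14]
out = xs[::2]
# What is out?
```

xs has length 8. The slice xs[::2] selects indices [0, 2, 4, 6] (0->7, 2->18, 4->19, 6->11), giving [7, 18, 19, 11].

[7, 18, 19, 11]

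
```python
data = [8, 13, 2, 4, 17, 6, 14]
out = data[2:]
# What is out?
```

data has length 7. The slice data[2:] selects indices [2, 3, 4, 5, 6] (2->2, 3->4, 4->17, 5->6, 6->14), giving [2, 4, 17, 6, 14].

[2, 4, 17, 6, 14]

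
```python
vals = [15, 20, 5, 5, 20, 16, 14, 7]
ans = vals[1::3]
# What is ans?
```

vals has length 8. The slice vals[1::3] selects indices [1, 4, 7] (1->20, 4->20, 7->7), giving [20, 20, 7].

[20, 20, 7]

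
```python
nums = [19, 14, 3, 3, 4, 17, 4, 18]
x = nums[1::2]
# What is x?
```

nums has length 8. The slice nums[1::2] selects indices [1, 3, 5, 7] (1->14, 3->3, 5->17, 7->18), giving [14, 3, 17, 18].

[14, 3, 17, 18]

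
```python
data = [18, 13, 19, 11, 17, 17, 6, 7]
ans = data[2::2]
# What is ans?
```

data has length 8. The slice data[2::2] selects indices [2, 4, 6] (2->19, 4->17, 6->6), giving [19, 17, 6].

[19, 17, 6]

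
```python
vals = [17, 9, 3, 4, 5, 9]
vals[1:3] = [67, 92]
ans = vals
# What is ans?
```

vals starts as [17, 9, 3, 4, 5, 9] (length 6). The slice vals[1:3] covers indices [1, 2] with values [9, 3]. Replacing that slice with [67, 92] (same length) produces [17, 67, 92, 4, 5, 9].

[17, 67, 92, 4, 5, 9]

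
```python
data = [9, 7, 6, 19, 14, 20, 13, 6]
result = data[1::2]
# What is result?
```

data has length 8. The slice data[1::2] selects indices [1, 3, 5, 7] (1->7, 3->19, 5->20, 7->6), giving [7, 19, 20, 6].

[7, 19, 20, 6]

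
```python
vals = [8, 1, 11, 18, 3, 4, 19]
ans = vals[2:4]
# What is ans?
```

vals has length 7. The slice vals[2:4] selects indices [2, 3] (2->11, 3->18), giving [11, 18].

[11, 18]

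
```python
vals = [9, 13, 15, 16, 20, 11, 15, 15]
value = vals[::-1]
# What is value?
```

vals has length 8. The slice vals[::-1] selects indices [7, 6, 5, 4, 3, 2, 1, 0] (7->15, 6->15, 5->11, 4->20, 3->16, 2->15, 1->13, 0->9), giving [15, 15, 11, 20, 16, 15, 13, 9].

[15, 15, 11, 20, 16, 15, 13, 9]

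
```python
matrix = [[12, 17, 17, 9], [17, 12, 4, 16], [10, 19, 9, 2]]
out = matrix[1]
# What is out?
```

matrix has 3 rows. Row 1 is [17, 12, 4, 16].

[17, 12, 4, 16]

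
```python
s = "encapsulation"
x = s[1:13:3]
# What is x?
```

s has length 13. The slice s[1:13:3] selects indices [1, 4, 7, 10] (1->'n', 4->'p', 7->'l', 10->'i'), giving 'npli'.

'npli'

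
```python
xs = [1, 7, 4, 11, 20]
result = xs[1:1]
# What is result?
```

xs has length 5. The slice xs[1:1] resolves to an empty index range, so the result is [].

[]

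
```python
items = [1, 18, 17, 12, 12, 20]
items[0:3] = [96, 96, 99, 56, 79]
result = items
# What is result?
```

items starts as [1, 18, 17, 12, 12, 20] (length 6). The slice items[0:3] covers indices [0, 1, 2] with values [1, 18, 17]. Replacing that slice with [96, 96, 99, 56, 79] (different length) produces [96, 96, 99, 56, 79, 12, 12, 20].

[96, 96, 99, 56, 79, 12, 12, 20]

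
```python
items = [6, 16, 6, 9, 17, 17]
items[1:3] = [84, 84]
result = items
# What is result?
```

items starts as [6, 16, 6, 9, 17, 17] (length 6). The slice items[1:3] covers indices [1, 2] with values [16, 6]. Replacing that slice with [84, 84] (same length) produces [6, 84, 84, 9, 17, 17].

[6, 84, 84, 9, 17, 17]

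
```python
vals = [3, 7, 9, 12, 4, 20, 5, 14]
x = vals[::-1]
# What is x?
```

vals has length 8. The slice vals[::-1] selects indices [7, 6, 5, 4, 3, 2, 1, 0] (7->14, 6->5, 5->20, 4->4, 3->12, 2->9, 1->7, 0->3), giving [14, 5, 20, 4, 12, 9, 7, 3].

[14, 5, 20, 4, 12, 9, 7, 3]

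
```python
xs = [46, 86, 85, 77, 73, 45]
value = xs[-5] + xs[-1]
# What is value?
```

xs has length 6. Negative index -5 maps to positive index 6 + (-5) = 1. xs[1] = 86.
xs has length 6. Negative index -1 maps to positive index 6 + (-1) = 5. xs[5] = 45.
Sum: 86 + 45 = 131.

131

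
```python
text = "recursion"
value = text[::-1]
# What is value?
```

text has length 9. The slice text[::-1] selects indices [8, 7, 6, 5, 4, 3, 2, 1, 0] (8->'n', 7->'o', 6->'i', 5->'s', 4->'r', 3->'u', 2->'c', 1->'e', 0->'r'), giving 'noisrucer'.

'noisrucer'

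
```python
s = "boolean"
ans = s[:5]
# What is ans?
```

s has length 7. The slice s[:5] selects indices [0, 1, 2, 3, 4] (0->'b', 1->'o', 2->'o', 3->'l', 4->'e'), giving 'boole'.

'boole'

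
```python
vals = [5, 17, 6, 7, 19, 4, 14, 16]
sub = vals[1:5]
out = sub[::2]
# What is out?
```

vals has length 8. The slice vals[1:5] selects indices [1, 2, 3, 4] (1->17, 2->6, 3->7, 4->19), giving [17, 6, 7, 19]. So sub = [17, 6, 7, 19]. sub has length 4. The slice sub[::2] selects indices [0, 2] (0->17, 2->7), giving [17, 7].

[17, 7]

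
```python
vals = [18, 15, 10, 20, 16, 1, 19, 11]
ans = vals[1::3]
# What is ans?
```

vals has length 8. The slice vals[1::3] selects indices [1, 4, 7] (1->15, 4->16, 7->11), giving [15, 16, 11].

[15, 16, 11]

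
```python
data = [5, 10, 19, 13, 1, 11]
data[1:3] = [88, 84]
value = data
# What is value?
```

data starts as [5, 10, 19, 13, 1, 11] (length 6). The slice data[1:3] covers indices [1, 2] with values [10, 19]. Replacing that slice with [88, 84] (same length) produces [5, 88, 84, 13, 1, 11].

[5, 88, 84, 13, 1, 11]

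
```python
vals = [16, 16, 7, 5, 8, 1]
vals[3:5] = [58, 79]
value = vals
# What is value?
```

vals starts as [16, 16, 7, 5, 8, 1] (length 6). The slice vals[3:5] covers indices [3, 4] with values [5, 8]. Replacing that slice with [58, 79] (same length) produces [16, 16, 7, 58, 79, 1].

[16, 16, 7, 58, 79, 1]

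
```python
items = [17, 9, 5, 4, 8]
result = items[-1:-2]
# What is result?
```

items has length 5. The slice items[-1:-2] resolves to an empty index range, so the result is [].

[]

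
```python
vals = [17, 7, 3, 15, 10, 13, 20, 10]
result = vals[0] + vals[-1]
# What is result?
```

vals has length 8. vals[0] = 17.
vals has length 8. Negative index -1 maps to positive index 8 + (-1) = 7. vals[7] = 10.
Sum: 17 + 10 = 27.

27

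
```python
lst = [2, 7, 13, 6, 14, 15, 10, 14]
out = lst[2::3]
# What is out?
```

lst has length 8. The slice lst[2::3] selects indices [2, 5] (2->13, 5->15), giving [13, 15].

[13, 15]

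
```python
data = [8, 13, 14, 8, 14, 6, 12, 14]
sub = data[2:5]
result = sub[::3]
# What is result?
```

data has length 8. The slice data[2:5] selects indices [2, 3, 4] (2->14, 3->8, 4->14), giving [14, 8, 14]. So sub = [14, 8, 14]. sub has length 3. The slice sub[::3] selects indices [0] (0->14), giving [14].

[14]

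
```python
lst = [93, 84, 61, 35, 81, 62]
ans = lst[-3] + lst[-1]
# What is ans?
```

lst has length 6. Negative index -3 maps to positive index 6 + (-3) = 3. lst[3] = 35.
lst has length 6. Negative index -1 maps to positive index 6 + (-1) = 5. lst[5] = 62.
Sum: 35 + 62 = 97.

97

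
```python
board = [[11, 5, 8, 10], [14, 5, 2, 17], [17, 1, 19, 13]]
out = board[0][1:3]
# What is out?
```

board[0] = [11, 5, 8, 10]. board[0] has length 4. The slice board[0][1:3] selects indices [1, 2] (1->5, 2->8), giving [5, 8].

[5, 8]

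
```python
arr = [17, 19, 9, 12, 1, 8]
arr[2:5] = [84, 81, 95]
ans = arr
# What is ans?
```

arr starts as [17, 19, 9, 12, 1, 8] (length 6). The slice arr[2:5] covers indices [2, 3, 4] with values [9, 12, 1]. Replacing that slice with [84, 81, 95] (same length) produces [17, 19, 84, 81, 95, 8].

[17, 19, 84, 81, 95, 8]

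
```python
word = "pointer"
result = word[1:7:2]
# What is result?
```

word has length 7. The slice word[1:7:2] selects indices [1, 3, 5] (1->'o', 3->'n', 5->'e'), giving 'one'.

'one'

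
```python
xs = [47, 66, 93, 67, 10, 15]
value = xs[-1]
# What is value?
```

xs has length 6. Negative index -1 maps to positive index 6 + (-1) = 5. xs[5] = 15.

15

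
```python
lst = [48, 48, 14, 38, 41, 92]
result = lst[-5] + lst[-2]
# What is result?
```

lst has length 6. Negative index -5 maps to positive index 6 + (-5) = 1. lst[1] = 48.
lst has length 6. Negative index -2 maps to positive index 6 + (-2) = 4. lst[4] = 41.
Sum: 48 + 41 = 89.

89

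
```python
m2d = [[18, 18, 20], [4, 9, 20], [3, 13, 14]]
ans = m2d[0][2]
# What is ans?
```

m2d[0] = [18, 18, 20]. Taking column 2 of that row yields 20.

20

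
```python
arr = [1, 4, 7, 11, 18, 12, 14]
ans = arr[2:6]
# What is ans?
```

arr has length 7. The slice arr[2:6] selects indices [2, 3, 4, 5] (2->7, 3->11, 4->18, 5->12), giving [7, 11, 18, 12].

[7, 11, 18, 12]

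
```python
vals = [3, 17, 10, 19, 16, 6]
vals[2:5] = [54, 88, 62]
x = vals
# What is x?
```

vals starts as [3, 17, 10, 19, 16, 6] (length 6). The slice vals[2:5] covers indices [2, 3, 4] with values [10, 19, 16]. Replacing that slice with [54, 88, 62] (same length) produces [3, 17, 54, 88, 62, 6].

[3, 17, 54, 88, 62, 6]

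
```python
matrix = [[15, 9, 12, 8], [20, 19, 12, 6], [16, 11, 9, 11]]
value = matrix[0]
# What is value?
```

matrix has 3 rows. Row 0 is [15, 9, 12, 8].

[15, 9, 12, 8]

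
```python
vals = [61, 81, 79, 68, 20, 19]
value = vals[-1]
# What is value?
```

vals has length 6. Negative index -1 maps to positive index 6 + (-1) = 5. vals[5] = 19.

19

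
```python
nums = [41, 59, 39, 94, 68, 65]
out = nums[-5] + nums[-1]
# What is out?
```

nums has length 6. Negative index -5 maps to positive index 6 + (-5) = 1. nums[1] = 59.
nums has length 6. Negative index -1 maps to positive index 6 + (-1) = 5. nums[5] = 65.
Sum: 59 + 65 = 124.

124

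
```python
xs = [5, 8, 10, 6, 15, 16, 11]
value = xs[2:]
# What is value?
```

xs has length 7. The slice xs[2:] selects indices [2, 3, 4, 5, 6] (2->10, 3->6, 4->15, 5->16, 6->11), giving [10, 6, 15, 16, 11].

[10, 6, 15, 16, 11]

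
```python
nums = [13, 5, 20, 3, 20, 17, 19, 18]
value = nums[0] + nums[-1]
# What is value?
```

nums has length 8. nums[0] = 13.
nums has length 8. Negative index -1 maps to positive index 8 + (-1) = 7. nums[7] = 18.
Sum: 13 + 18 = 31.

31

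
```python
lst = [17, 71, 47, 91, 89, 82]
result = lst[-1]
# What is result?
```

lst has length 6. Negative index -1 maps to positive index 6 + (-1) = 5. lst[5] = 82.

82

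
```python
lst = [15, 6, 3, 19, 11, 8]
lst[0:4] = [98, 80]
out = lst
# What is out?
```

lst starts as [15, 6, 3, 19, 11, 8] (length 6). The slice lst[0:4] covers indices [0, 1, 2, 3] with values [15, 6, 3, 19]. Replacing that slice with [98, 80] (different length) produces [98, 80, 11, 8].

[98, 80, 11, 8]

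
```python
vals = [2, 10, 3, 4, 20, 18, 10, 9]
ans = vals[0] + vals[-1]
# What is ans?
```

vals has length 8. vals[0] = 2.
vals has length 8. Negative index -1 maps to positive index 8 + (-1) = 7. vals[7] = 9.
Sum: 2 + 9 = 11.

11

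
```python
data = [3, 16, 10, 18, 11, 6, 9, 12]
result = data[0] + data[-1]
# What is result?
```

data has length 8. data[0] = 3.
data has length 8. Negative index -1 maps to positive index 8 + (-1) = 7. data[7] = 12.
Sum: 3 + 12 = 15.

15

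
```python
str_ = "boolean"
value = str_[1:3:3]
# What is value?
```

str_ has length 7. The slice str_[1:3:3] selects indices [1] (1->'o'), giving 'o'.

'o'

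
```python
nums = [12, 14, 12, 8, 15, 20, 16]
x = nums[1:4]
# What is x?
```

nums has length 7. The slice nums[1:4] selects indices [1, 2, 3] (1->14, 2->12, 3->8), giving [14, 12, 8].

[14, 12, 8]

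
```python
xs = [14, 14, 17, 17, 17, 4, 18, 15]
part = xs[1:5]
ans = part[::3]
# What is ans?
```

xs has length 8. The slice xs[1:5] selects indices [1, 2, 3, 4] (1->14, 2->17, 3->17, 4->17), giving [14, 17, 17, 17]. So part = [14, 17, 17, 17]. part has length 4. The slice part[::3] selects indices [0, 3] (0->14, 3->17), giving [14, 17].

[14, 17]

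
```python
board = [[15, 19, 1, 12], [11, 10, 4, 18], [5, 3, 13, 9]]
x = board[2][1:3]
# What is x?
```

board[2] = [5, 3, 13, 9]. board[2] has length 4. The slice board[2][1:3] selects indices [1, 2] (1->3, 2->13), giving [3, 13].

[3, 13]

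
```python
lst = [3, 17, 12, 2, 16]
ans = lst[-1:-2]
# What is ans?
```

lst has length 5. The slice lst[-1:-2] resolves to an empty index range, so the result is [].

[]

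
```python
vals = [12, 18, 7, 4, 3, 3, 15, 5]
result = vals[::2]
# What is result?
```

vals has length 8. The slice vals[::2] selects indices [0, 2, 4, 6] (0->12, 2->7, 4->3, 6->15), giving [12, 7, 3, 15].

[12, 7, 3, 15]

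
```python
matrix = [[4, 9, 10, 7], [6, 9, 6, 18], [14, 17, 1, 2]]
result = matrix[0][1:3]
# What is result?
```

matrix[0] = [4, 9, 10, 7]. matrix[0] has length 4. The slice matrix[0][1:3] selects indices [1, 2] (1->9, 2->10), giving [9, 10].

[9, 10]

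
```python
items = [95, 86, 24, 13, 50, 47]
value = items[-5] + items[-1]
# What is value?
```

items has length 6. Negative index -5 maps to positive index 6 + (-5) = 1. items[1] = 86.
items has length 6. Negative index -1 maps to positive index 6 + (-1) = 5. items[5] = 47.
Sum: 86 + 47 = 133.

133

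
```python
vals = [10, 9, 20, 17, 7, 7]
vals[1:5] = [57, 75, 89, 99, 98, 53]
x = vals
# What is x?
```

vals starts as [10, 9, 20, 17, 7, 7] (length 6). The slice vals[1:5] covers indices [1, 2, 3, 4] with values [9, 20, 17, 7]. Replacing that slice with [57, 75, 89, 99, 98, 53] (different length) produces [10, 57, 75, 89, 99, 98, 53, 7].

[10, 57, 75, 89, 99, 98, 53, 7]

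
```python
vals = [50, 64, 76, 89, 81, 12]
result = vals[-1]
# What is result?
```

vals has length 6. Negative index -1 maps to positive index 6 + (-1) = 5. vals[5] = 12.

12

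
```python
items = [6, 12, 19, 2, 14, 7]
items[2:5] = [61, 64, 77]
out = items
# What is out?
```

items starts as [6, 12, 19, 2, 14, 7] (length 6). The slice items[2:5] covers indices [2, 3, 4] with values [19, 2, 14]. Replacing that slice with [61, 64, 77] (same length) produces [6, 12, 61, 64, 77, 7].

[6, 12, 61, 64, 77, 7]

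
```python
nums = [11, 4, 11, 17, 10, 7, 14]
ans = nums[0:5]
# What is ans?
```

nums has length 7. The slice nums[0:5] selects indices [0, 1, 2, 3, 4] (0->11, 1->4, 2->11, 3->17, 4->10), giving [11, 4, 11, 17, 10].

[11, 4, 11, 17, 10]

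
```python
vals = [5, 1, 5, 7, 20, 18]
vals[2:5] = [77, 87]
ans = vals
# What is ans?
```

vals starts as [5, 1, 5, 7, 20, 18] (length 6). The slice vals[2:5] covers indices [2, 3, 4] with values [5, 7, 20]. Replacing that slice with [77, 87] (different length) produces [5, 1, 77, 87, 18].

[5, 1, 77, 87, 18]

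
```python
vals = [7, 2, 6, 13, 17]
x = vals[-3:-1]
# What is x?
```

vals has length 5. The slice vals[-3:-1] selects indices [2, 3] (2->6, 3->13), giving [6, 13].

[6, 13]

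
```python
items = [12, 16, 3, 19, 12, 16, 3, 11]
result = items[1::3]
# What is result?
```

items has length 8. The slice items[1::3] selects indices [1, 4, 7] (1->16, 4->12, 7->11), giving [16, 12, 11].

[16, 12, 11]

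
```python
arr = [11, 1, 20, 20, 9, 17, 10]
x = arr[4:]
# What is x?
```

arr has length 7. The slice arr[4:] selects indices [4, 5, 6] (4->9, 5->17, 6->10), giving [9, 17, 10].

[9, 17, 10]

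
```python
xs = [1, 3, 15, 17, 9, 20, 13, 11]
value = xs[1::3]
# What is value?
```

xs has length 8. The slice xs[1::3] selects indices [1, 4, 7] (1->3, 4->9, 7->11), giving [3, 9, 11].

[3, 9, 11]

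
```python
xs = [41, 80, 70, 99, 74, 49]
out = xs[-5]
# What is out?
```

xs has length 6. Negative index -5 maps to positive index 6 + (-5) = 1. xs[1] = 80.

80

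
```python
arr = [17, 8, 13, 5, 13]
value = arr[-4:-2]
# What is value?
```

arr has length 5. The slice arr[-4:-2] selects indices [1, 2] (1->8, 2->13), giving [8, 13].

[8, 13]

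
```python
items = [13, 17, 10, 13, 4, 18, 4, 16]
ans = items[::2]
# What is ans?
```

items has length 8. The slice items[::2] selects indices [0, 2, 4, 6] (0->13, 2->10, 4->4, 6->4), giving [13, 10, 4, 4].

[13, 10, 4, 4]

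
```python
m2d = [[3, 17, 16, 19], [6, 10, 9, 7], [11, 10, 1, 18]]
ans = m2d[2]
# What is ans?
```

m2d has 3 rows. Row 2 is [11, 10, 1, 18].

[11, 10, 1, 18]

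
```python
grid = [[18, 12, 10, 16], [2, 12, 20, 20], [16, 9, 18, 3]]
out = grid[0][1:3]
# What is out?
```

grid[0] = [18, 12, 10, 16]. grid[0] has length 4. The slice grid[0][1:3] selects indices [1, 2] (1->12, 2->10), giving [12, 10].

[12, 10]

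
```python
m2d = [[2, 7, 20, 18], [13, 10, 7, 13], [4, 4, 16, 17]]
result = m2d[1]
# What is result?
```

m2d has 3 rows. Row 1 is [13, 10, 7, 13].

[13, 10, 7, 13]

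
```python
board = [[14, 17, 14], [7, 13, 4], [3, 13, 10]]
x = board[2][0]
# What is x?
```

board[2] = [3, 13, 10]. Taking column 0 of that row yields 3.

3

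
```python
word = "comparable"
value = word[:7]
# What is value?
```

word has length 10. The slice word[:7] selects indices [0, 1, 2, 3, 4, 5, 6] (0->'c', 1->'o', 2->'m', 3->'p', 4->'a', 5->'r', 6->'a'), giving 'compara'.

'compara'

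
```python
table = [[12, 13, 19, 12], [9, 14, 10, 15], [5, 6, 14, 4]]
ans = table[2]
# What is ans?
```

table has 3 rows. Row 2 is [5, 6, 14, 4].

[5, 6, 14, 4]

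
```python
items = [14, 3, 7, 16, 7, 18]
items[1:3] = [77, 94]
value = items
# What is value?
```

items starts as [14, 3, 7, 16, 7, 18] (length 6). The slice items[1:3] covers indices [1, 2] with values [3, 7]. Replacing that slice with [77, 94] (same length) produces [14, 77, 94, 16, 7, 18].

[14, 77, 94, 16, 7, 18]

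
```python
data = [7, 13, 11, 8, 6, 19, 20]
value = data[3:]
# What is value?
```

data has length 7. The slice data[3:] selects indices [3, 4, 5, 6] (3->8, 4->6, 5->19, 6->20), giving [8, 6, 19, 20].

[8, 6, 19, 20]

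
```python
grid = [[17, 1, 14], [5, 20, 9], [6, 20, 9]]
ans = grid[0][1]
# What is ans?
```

grid[0] = [17, 1, 14]. Taking column 1 of that row yields 1.

1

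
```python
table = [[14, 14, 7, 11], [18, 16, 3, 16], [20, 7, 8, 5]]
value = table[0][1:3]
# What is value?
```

table[0] = [14, 14, 7, 11]. table[0] has length 4. The slice table[0][1:3] selects indices [1, 2] (1->14, 2->7), giving [14, 7].

[14, 7]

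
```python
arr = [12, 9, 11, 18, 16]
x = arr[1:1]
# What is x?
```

arr has length 5. The slice arr[1:1] resolves to an empty index range, so the result is [].

[]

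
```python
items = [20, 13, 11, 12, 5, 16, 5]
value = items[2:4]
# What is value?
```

items has length 7. The slice items[2:4] selects indices [2, 3] (2->11, 3->12), giving [11, 12].

[11, 12]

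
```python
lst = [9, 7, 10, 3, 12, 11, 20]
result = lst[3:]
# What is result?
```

lst has length 7. The slice lst[3:] selects indices [3, 4, 5, 6] (3->3, 4->12, 5->11, 6->20), giving [3, 12, 11, 20].

[3, 12, 11, 20]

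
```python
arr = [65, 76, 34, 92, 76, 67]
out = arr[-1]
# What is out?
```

arr has length 6. Negative index -1 maps to positive index 6 + (-1) = 5. arr[5] = 67.

67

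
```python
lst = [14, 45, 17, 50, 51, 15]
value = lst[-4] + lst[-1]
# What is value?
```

lst has length 6. Negative index -4 maps to positive index 6 + (-4) = 2. lst[2] = 17.
lst has length 6. Negative index -1 maps to positive index 6 + (-1) = 5. lst[5] = 15.
Sum: 17 + 15 = 32.

32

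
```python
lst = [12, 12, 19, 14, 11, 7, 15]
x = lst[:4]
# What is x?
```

lst has length 7. The slice lst[:4] selects indices [0, 1, 2, 3] (0->12, 1->12, 2->19, 3->14), giving [12, 12, 19, 14].

[12, 12, 19, 14]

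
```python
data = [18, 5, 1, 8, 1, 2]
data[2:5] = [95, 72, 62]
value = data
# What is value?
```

data starts as [18, 5, 1, 8, 1, 2] (length 6). The slice data[2:5] covers indices [2, 3, 4] with values [1, 8, 1]. Replacing that slice with [95, 72, 62] (same length) produces [18, 5, 95, 72, 62, 2].

[18, 5, 95, 72, 62, 2]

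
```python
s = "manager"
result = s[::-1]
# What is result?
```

s has length 7. The slice s[::-1] selects indices [6, 5, 4, 3, 2, 1, 0] (6->'r', 5->'e', 4->'g', 3->'a', 2->'n', 1->'a', 0->'m'), giving 'reganam'.

'reganam'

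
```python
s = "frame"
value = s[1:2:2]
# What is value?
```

s has length 5. The slice s[1:2:2] selects indices [1] (1->'r'), giving 'r'.

'r'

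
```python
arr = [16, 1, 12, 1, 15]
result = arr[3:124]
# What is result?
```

arr has length 5. The slice arr[3:124] selects indices [3, 4] (3->1, 4->15), giving [1, 15].

[1, 15]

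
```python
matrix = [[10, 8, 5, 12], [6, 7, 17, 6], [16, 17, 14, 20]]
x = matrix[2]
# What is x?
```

matrix has 3 rows. Row 2 is [16, 17, 14, 20].

[16, 17, 14, 20]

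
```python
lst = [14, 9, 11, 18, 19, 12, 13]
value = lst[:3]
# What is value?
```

lst has length 7. The slice lst[:3] selects indices [0, 1, 2] (0->14, 1->9, 2->11), giving [14, 9, 11].

[14, 9, 11]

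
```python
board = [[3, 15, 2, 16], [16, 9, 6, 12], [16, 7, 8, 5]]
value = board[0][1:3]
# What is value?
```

board[0] = [3, 15, 2, 16]. board[0] has length 4. The slice board[0][1:3] selects indices [1, 2] (1->15, 2->2), giving [15, 2].

[15, 2]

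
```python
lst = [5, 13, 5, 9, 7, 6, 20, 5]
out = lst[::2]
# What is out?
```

lst has length 8. The slice lst[::2] selects indices [0, 2, 4, 6] (0->5, 2->5, 4->7, 6->20), giving [5, 5, 7, 20].

[5, 5, 7, 20]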